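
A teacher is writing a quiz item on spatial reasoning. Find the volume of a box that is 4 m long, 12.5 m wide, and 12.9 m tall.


Shape: rectangular prism
l = 4 m, w = 12.5 m, h = 12.9 m
Formula: V = l * w * h
V = 4 * 12.5 * 12.9
V = 50 * 12.9
V = 645
645 m^3


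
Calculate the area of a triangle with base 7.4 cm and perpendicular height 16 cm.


Shape: triangle
Base b = 7.4 cm, Height h = 16 cm
Formula: A = (1/2) * b * h
A = 0.5 * 7.4 * 16
A = 0.5 * 118.4
A = 59.2
59.2 cm^2


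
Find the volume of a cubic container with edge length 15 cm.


Shape: cube
Side s = 15 cm
Formula: V = s^3
V = 15 * 15 * 15
V = 225 * 15
V = 3375
3375 cm^3


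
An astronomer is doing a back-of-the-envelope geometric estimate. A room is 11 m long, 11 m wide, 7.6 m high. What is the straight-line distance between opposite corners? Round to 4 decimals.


Shape: rectangular box (space diagonal)
l = 11 m, w = 11 m, h = 7.6 m
Visualize: the diagonal of the base, then a right triangle with that diagonal and the height.
Formula: d = sqrt(l^2 + w^2 + h^2)
l^2 + w^2 + h^2 = 121 + 121 + 57.76 = 299.76
d = sqrt(299.76)
d = 17.3136
17.3136 m


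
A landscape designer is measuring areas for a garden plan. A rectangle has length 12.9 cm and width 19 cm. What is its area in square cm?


Shape: rectangle
Length l = 12.9 cm, Width w = 19 cm
Formula: A = l * w
A = 12.9 * 19
A = 245.1
245.1 cm^2


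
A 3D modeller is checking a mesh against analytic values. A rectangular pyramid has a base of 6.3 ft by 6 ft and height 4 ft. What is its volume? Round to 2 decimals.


Shape: rectangular pyramid
Base: 6.3 ft x 6 ft, Height h = 4 ft
Formula: V = (1/3) * base_area * h
base_area = 6.3 * 6 = 37.8
base_area * h = 37.8 * 4 = 151.2
V = 151.2 / 3
V = 50.4
50.4 ft^3


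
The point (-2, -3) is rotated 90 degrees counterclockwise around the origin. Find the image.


Transformation: rotation about the origin
Original point: (-2, -3)
Rule for 90 deg counterclockwise: (x, y) -> (-y, x)
Apply: (-2, -3) -> (3, -2)
(3, -2)


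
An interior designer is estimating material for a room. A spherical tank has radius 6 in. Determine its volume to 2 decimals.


Shape: sphere
Radius r = 6 in
Formula: V = (4/3) * pi * r^3
r^3 = 216
(4/3) * 216 = 288
V = 288 * pi
V = 904.78
904.78 in^3


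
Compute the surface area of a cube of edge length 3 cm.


Shape: cube
Side s = 3 cm
A cube has 6 square faces.
Formula: SA = 6 * s^2
s^2 = 9
SA = 6 * 9
SA = 54
54 cm^2


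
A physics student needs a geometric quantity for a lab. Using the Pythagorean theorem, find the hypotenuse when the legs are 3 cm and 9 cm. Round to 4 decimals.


Shape: right triangle
Legs a = 3 cm, b = 9 cm
Formula: c = sqrt(a^2 + b^2)
a^2 = 9, b^2 = 81
a^2 + b^2 = 90
c = sqrt(90)
c = 9.4868
9.4868 cm


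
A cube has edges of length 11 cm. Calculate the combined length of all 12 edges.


Shape: cube
Side s = 11 cm
A cube has 12 edges, all equal.
Formula: total edge length = 12 * s
Total = 12 * 11
Total = 132
132 cm


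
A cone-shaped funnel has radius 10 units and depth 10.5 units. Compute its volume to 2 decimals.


Shape: cone
Radius r = 10 units, Height h = 10.5 units
Formula: V = (1/3) * pi * r^2 * h
r^2 = 100
pi * r^2 * h = pi * 100 * 10.5 = 1050 * pi
V = 1050 * pi / 3
V = 1099.56
1099.56 units^3


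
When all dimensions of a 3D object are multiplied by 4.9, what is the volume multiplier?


Linear scale factor k = 4.9
Rule: under a linear scaling by k, volumes scale by k^3.
k^3 = 4.9 * 4.9 * 4.9
k^3 = 24.01 * 4.9
k^3 = 117.649
Volume scales by a factor of 117.649.
117.649 (dimensionless)


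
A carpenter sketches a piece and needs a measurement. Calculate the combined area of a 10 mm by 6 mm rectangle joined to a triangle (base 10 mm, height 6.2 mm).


Composite shape: rectangle + triangle
Rectangle area = 10 * 6 = 60
Triangle area = 0.5 * 10 * 6.2 = 31
Total = 60 + 31
Total = 91
91 mm^2


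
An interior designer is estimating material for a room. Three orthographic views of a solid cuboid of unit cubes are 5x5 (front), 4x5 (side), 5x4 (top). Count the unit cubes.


Orthographic views of a solid rectangular block:
Front view 5 x 5 -> length = 5, height = 5
Side view 4 x 5 -> width = 4, height = 5 (consistent)
Top view 5 x 4 -> confirms length = 5, width = 4
The block is 5 x 4 x 5.
Total unit cubes = 5 * 4 * 5 = 100
100 unit cubes


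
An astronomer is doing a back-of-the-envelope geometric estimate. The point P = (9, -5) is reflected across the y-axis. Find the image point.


Transformation: reflection
Original point: (9, -5)
Rule for reflection over the y-axis: (x, y) -> (-x, y)
Apply: (9, -5) -> (-9, -5)
(-9, -5)


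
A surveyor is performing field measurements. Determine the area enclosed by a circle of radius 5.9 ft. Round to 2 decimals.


Shape: circle
Radius r = 5.9 ft
Formula: A = pi * r^2
r^2 = 5.9^2 = 34.81
A = pi * 34.81
A = 109.36
109.36 ft^2


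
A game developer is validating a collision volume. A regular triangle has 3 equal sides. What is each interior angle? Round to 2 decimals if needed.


Shape: regular triangle (3 sides)
Formula: interior angle = (n - 2) * 180 / n
(n - 2) = 1
(n - 2) * 180 = 180
angle = 180 / 3
angle = 60
60 degrees


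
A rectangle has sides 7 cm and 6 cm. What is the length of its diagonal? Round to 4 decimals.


Shape: rectangle (diagonal via Pythagoras)
Sides: 7 cm and 6 cm
Formula: d = sqrt(l^2 + w^2)
l^2 = 49, w^2 = 36
l^2 + w^2 = 85
d = sqrt(85)
d = 9.2195
9.2195 cm


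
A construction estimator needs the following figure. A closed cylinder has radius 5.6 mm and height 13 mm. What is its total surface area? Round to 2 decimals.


Shape: closed cylinder
Radius r = 5.6 mm, Height h = 13 mm
Formula: SA = 2*pi*r^2 + 2*pi*r*h = 2*pi*r*(r + h)
r + h = 18.6
2 * r * (r + h) = 2 * 5.6 * 18.6 = 208.32
SA = 208.32 * pi
SA = 654.46
654.46 mm^2


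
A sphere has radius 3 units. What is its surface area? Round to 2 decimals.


Shape: sphere
Radius r = 3 units
Formula: SA = 4 * pi * r^2
r^2 = 9
SA = 4 * pi * 9
SA = 36 * pi
SA = 113.1
113.1 units^2


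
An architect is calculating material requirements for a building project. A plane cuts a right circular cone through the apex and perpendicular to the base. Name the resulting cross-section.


Solid: right circular cone
Cutting plane: through the apex and perpendicular to the base
Visualize the intersection of the plane with the solid's surface.
The boundary of the cut region is a isosceles triangle.
isosceles triangle


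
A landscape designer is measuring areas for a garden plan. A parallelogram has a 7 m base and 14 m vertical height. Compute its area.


Shape: parallelogram
Base b = 7 m, Height h = 14 m
Formula: A = b * h
A = 7 * 14
A = 98
98 m^2


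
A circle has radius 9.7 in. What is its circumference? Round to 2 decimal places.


Shape: circle
Radius r = 9.7 in
Formula: C = 2 * pi * r
C = 2 * pi * 9.7
C = 19.4 * pi
C = 60.95
60.95 in


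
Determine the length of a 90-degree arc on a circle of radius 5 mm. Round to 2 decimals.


Shape: circular arc
Radius r = 5 mm, Angle = 90 degrees
Formula: L = (angle/360) * 2 * pi * r
2 * pi * r = 10 * pi
L = (90/360) * 10 * pi
L = 2.5 * pi
L = 7.85
7.85 mm


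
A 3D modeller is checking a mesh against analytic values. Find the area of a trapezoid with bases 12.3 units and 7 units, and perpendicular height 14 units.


Shape: trapezoid
Parallel sides a = 12.3 units, b = 7 units; Height h = 14 units
Formula: A = (a + b) * h / 2
a + b = 12.3 + 7 = 19.3
A = 19.3 * 14 / 2
A = 270.2 / 2
A = 135.1
135.1 units^2


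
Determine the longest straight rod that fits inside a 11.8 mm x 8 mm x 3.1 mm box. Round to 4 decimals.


Shape: rectangular box (space diagonal)
l = 11.8 mm, w = 8 mm, h = 3.1 mm
Visualize: the diagonal of the base, then a right triangle with that diagonal and the height.
Formula: d = sqrt(l^2 + w^2 + h^2)
l^2 + w^2 + h^2 = 139.24 + 64 + 9.61 = 212.85
d = sqrt(212.85)
d = 14.5894
14.5894 mm


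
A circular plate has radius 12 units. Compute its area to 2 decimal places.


Shape: circle
Radius r = 12 units
Formula: A = pi * r^2
r^2 = 12^2 = 144
A = pi * 144
A = 452.39
452.39 units^2


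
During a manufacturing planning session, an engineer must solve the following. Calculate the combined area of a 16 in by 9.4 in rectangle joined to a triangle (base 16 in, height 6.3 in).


Composite shape: rectangle + triangle
Rectangle area = 16 * 9.4 = 150.4
Triangle area = 0.5 * 16 * 6.3 = 50.4
Total = 150.4 + 50.4
Total = 200.8
200.8 in^2


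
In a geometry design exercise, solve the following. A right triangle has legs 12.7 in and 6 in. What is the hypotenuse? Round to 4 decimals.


Shape: right triangle
Legs a = 12.7 in, b = 6 in
Formula: c = sqrt(a^2 + b^2)
a^2 = 161.29, b^2 = 36
a^2 + b^2 = 197.29
c = sqrt(197.29)
c = 14.046
14.046 in


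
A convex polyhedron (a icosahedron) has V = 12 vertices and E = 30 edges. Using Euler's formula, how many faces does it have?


Polyhedron: icosahedron
Euler's formula for convex polyhedra: V - E + F = 2
Given: V = 12 vertices and E = 30 edges
Solve for F:
F = 2 + E - V = 2 + 30 - 12 = 20
20 faces


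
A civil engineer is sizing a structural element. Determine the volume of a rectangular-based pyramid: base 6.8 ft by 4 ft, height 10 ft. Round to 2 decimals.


Shape: rectangular pyramid
Base: 6.8 ft x 4 ft, Height h = 10 ft
Formula: V = (1/3) * base_area * h
base_area = 6.8 * 4 = 27.2
base_area * h = 27.2 * 10 = 272
V = 272 / 3
V = 90.67
90.67 ft^3


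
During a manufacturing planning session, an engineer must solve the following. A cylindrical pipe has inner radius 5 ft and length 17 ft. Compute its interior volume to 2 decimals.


Shape: cylinder
Radius r = 5 ft, Height h = 17 ft
Formula: V = pi * r^2 * h
r^2 = 25
V = pi * 25 * 17
V = 425 * pi
V = 1335.18
1335.18 ft^3


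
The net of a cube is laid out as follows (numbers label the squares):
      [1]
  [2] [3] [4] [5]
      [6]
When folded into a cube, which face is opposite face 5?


Net: cross layout. Take square 3 as the base (bottom).
Fold the four squares in the horizontal row up around 3: 2 -> left, 4 -> right, 5 wraps to the top.
Fold 1 and 6 up from 3: 1 -> back, 6 -> front.
Opposite pairs are therefore: (1, 6), (2, 4), (3, 5).
Face 5 is opposite face 3.
face 3


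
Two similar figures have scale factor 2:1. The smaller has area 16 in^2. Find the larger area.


Linear scale factor k = 2
Original area = 16 in^2
Rule: under a linear scaling by k, areas scale by k^2.
k^2 = 2^2 = 4
New area = 16 * 4
New area = 64
64 in^2


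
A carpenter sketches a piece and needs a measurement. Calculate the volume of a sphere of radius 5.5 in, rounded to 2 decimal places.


Shape: sphere
Radius r = 5.5 in
Formula: V = (4/3) * pi * r^3
r^3 = 166.375
(4/3) * 166.375 = 221.833333
V = 221.833333 * pi
V = 696.91
696.91 in^3


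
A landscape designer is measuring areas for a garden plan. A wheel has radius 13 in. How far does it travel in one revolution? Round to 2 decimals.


Shape: circle
Radius r = 13 in
Formula: C = 2 * pi * r
C = 2 * pi * 13
C = 26 * pi
C = 81.68
81.68 in


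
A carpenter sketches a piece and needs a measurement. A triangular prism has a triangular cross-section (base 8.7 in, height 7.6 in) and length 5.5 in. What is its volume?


Shape: triangular prism
Triangle base = 8.7 in, triangle height = 7.6 in, prism length L = 5.5 in
Formula: V = (1/2 * b * h_tri) * L
Cross-section area = 0.5 * 8.7 * 7.6 = 33.06
V = 33.06 * 5.5
V = 181.83
181.83 in^3


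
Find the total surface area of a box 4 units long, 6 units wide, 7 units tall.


Shape: rectangular prism
l = 4 units, w = 6 units, h = 7 units
Formula: SA = 2(lw + lh + wh)
lw = 24, lh = 28, wh = 42
lw + lh + wh = 94
SA = 2 * 94
SA = 188
188 units^2


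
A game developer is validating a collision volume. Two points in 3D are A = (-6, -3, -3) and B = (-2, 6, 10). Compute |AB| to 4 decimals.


3D distance between two points
P1 = (-6, -3, -3), P2 = (-2, 6, 10)
Formula: d = sqrt((x2-x1)^2 + (y2-y1)^2 + (z2-z1)^2)
dx = -2 - -6 = 4
dy = 6 - -3 = 9
dz = 10 - -3 = 13
dx^2 + dy^2 + dz^2 = 16 + 81 + 169 = 266
d = sqrt(266)
d = 16.3095
16.3095 units


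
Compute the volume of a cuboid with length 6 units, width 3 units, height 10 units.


Shape: rectangular prism
l = 6 units, w = 3 units, h = 10 units
Formula: V = l * w * h
V = 6 * 3 * 10
V = 18 * 10
V = 180
180 units^3


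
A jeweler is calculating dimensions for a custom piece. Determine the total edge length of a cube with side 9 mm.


Shape: cube
Side s = 9 mm
A cube has 12 edges, all equal.
Formula: total edge length = 12 * s
Total = 12 * 9
Total = 108
108 mm


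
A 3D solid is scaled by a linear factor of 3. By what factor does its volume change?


Linear scale factor k = 3
Rule: under a linear scaling by k, volumes scale by k^3.
k^3 = 3 * 3 * 3
k^3 = 9 * 3
k^3 = 27
Volume scales by a factor of 27.
27 (dimensionless)


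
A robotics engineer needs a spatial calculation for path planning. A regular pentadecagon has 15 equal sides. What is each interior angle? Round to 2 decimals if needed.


Shape: regular pentadecagon (15 sides)
Formula: interior angle = (n - 2) * 180 / n
(n - 2) = 13
(n - 2) * 180 = 2340
angle = 2340 / 15
angle = 156
156 degrees


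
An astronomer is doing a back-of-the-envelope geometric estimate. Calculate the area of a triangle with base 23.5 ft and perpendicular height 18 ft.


Shape: triangle
Base b = 23.5 ft, Height h = 18 ft
Formula: A = (1/2) * b * h
A = 0.5 * 23.5 * 18
A = 0.5 * 423
A = 211.5
211.5 ft^2


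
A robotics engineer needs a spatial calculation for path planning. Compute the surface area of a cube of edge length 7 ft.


Shape: cube
Side s = 7 ft
A cube has 6 square faces.
Formula: SA = 6 * s^2
s^2 = 49
SA = 6 * 49
SA = 294
294 ft^2


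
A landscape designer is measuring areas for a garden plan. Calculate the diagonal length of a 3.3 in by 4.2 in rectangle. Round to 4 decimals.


Shape: rectangle (diagonal via Pythagoras)
Sides: 3.3 in and 4.2 in
Formula: d = sqrt(l^2 + w^2)
l^2 = 10.89, w^2 = 17.64
l^2 + w^2 = 28.53
d = sqrt(28.53)
d = 5.3413
5.3413 in


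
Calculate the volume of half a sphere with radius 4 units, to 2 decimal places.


Shape: hemisphere (half of a sphere)
Radius r = 4 units
Formula: V = (1/2) * (4/3) * pi * r^3 = (2/3) * pi * r^3
r^3 = 64
(2/3) * 64 = 42.666667
V = 42.666667 * pi
V = 134.04
134.04 units^3


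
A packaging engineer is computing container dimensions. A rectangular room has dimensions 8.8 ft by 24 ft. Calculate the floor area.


Shape: rectangle
Length l = 8.8 ft, Width w = 24 ft
Formula: A = l * w
A = 8.8 * 24
A = 211.2
211.2 ft^2


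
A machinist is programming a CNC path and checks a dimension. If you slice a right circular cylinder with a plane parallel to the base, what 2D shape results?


Solid: right circular cylinder
Cutting plane: parallel to the base
Visualize the intersection of the plane with the solid's surface.
The boundary of the cut region is a circle.
circle


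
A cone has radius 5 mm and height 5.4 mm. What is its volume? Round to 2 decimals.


Shape: cone
Radius r = 5 mm, Height h = 5.4 mm
Formula: V = (1/3) * pi * r^2 * h
r^2 = 25
pi * r^2 * h = pi * 25 * 5.4 = 135 * pi
V = 135 * pi / 3
V = 141.37
141.37 mm^3


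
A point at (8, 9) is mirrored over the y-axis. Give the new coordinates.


Transformation: reflection
Original point: (8, 9)
Rule for reflection over the y-axis: (x, y) -> (-x, y)
Apply: (8, 9) -> (-8, 9)
(-8, 9)


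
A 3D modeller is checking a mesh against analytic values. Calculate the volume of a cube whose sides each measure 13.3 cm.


Shape: cube
Side s = 13.3 cm
Formula: V = s^3
V = 13.3 * 13.3 * 13.3
V = 176.89 * 13.3
V = 2352.637
2352.637 cm^3


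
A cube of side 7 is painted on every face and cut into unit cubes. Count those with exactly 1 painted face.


Large cube: 7 x 7 x 7, cut into unit cubes.
n = 7, so n - 2 = 5
Cubes with 1 painted face lie in the interior of each face.
A cube has 6 faces; each contributes (n - 2)^2 = 25 such cubes.
Count = 6 * 25 = 150
150 unit cubes


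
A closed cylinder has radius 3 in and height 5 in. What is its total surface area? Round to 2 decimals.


Shape: closed cylinder
Radius r = 3 in, Height h = 5 in
Formula: SA = 2*pi*r^2 + 2*pi*r*h = 2*pi*r*(r + h)
r + h = 8
2 * r * (r + h) = 2 * 3 * 8 = 48
SA = 48 * pi
SA = 150.8
150.8 in^2


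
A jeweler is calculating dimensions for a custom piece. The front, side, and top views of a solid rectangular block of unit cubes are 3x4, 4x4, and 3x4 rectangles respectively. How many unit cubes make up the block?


Orthographic views of a solid rectangular block:
Front view 3 x 4 -> length = 3, height = 4
Side view 4 x 4 -> width = 4, height = 4 (consistent)
Top view 3 x 4 -> confirms length = 3, width = 4
The block is 3 x 4 x 4.
Total unit cubes = 3 * 4 * 4 = 48
48 unit cubes


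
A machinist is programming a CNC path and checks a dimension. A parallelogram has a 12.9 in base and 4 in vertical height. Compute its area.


Shape: parallelogram
Base b = 12.9 in, Height h = 4 in
Formula: A = b * h
A = 12.9 * 4
A = 51.6
51.6 in^2


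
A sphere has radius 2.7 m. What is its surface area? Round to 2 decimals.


Shape: sphere
Radius r = 2.7 m
Formula: SA = 4 * pi * r^2
r^2 = 7.29
SA = 4 * pi * 7.29
SA = 29.16 * pi
SA = 91.61
91.61 m^2


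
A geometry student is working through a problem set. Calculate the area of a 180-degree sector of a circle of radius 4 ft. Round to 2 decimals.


Shape: circular sector
Radius r = 4 ft, Angle = 180 degrees
Formula: A = (angle/360) * pi * r^2
r^2 = 16
Fraction of circle = 180/360
A = (180/360) * pi * 16
A = 8 * pi
A = 25.13
25.13 ft^2


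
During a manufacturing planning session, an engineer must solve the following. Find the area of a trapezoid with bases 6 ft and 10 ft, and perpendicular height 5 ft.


Shape: trapezoid
Parallel sides a = 6 ft, b = 10 ft; Height h = 5 ft
Formula: A = (a + b) * h / 2
a + b = 6 + 10 = 16
A = 16 * 5 / 2
A = 80 / 2
A = 40
40 ft^2


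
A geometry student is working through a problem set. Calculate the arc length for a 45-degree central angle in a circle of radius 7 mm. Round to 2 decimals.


Shape: circular arc
Radius r = 7 mm, Angle = 45 degrees
Formula: L = (angle/360) * 2 * pi * r
2 * pi * r = 14 * pi
L = (45/360) * 14 * pi
L = 1.75 * pi
L = 5.5
5.5 mm


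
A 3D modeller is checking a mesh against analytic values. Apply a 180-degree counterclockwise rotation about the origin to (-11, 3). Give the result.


Transformation: rotation about the origin
Original point: (-11, 3)
Rule for 180 deg: (x, y) -> (-x, -y)
Apply: (-11, 3) -> (11, -3)
(11, -3)


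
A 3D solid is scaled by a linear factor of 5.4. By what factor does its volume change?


Linear scale factor k = 5.4
Rule: under a linear scaling by k, volumes scale by k^3.
k^3 = 5.4 * 5.4 * 5.4
k^3 = 29.16 * 5.4
k^3 = 157.464
Volume scales by a factor of 157.464.
157.464 (dimensionless)


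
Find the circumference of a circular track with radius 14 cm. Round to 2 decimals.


Shape: circle
Radius r = 14 cm
Formula: C = 2 * pi * r
C = 2 * pi * 14
C = 28 * pi
C = 87.96
87.96 cm


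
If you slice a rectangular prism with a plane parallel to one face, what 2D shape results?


Solid: rectangular prism
Cutting plane: parallel to one face
Visualize the intersection of the plane with the solid's surface.
The boundary of the cut region is a rectangle.
rectangle


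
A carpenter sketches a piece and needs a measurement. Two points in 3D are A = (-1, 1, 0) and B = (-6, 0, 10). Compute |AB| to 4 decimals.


3D distance between two points
P1 = (-1, 1, 0), P2 = (-6, 0, 10)
Formula: d = sqrt((x2-x1)^2 + (y2-y1)^2 + (z2-z1)^2)
dx = -6 - -1 = -5
dy = 0 - 1 = -1
dz = 10 - 0 = 10
dx^2 + dy^2 + dz^2 = 25 + 1 + 100 = 126
d = sqrt(126)
d = 11.225
11.225 units


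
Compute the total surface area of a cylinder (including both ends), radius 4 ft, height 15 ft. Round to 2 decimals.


Shape: closed cylinder
Radius r = 4 ft, Height h = 15 ft
Formula: SA = 2*pi*r^2 + 2*pi*r*h = 2*pi*r*(r + h)
r + h = 19
2 * r * (r + h) = 2 * 4 * 19 = 152
SA = 152 * pi
SA = 477.52
477.52 ft^2


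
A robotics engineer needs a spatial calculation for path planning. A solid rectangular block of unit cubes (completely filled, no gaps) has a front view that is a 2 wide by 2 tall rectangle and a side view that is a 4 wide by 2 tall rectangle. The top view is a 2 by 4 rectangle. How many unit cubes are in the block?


Orthographic views of a solid rectangular block:
Front view 2 x 2 -> length = 2, height = 2
Side view 4 x 2 -> width = 4, height = 2 (consistent)
Top view 2 x 4 -> confirms length = 2, width = 4
The block is 2 x 4 x 2.
Total unit cubes = 2 * 4 * 2 = 16
16 unit cubes


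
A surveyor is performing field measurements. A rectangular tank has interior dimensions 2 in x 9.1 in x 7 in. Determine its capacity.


Shape: rectangular prism
l = 2 in, w = 9.1 in, h = 7 in
Formula: V = l * w * h
V = 2 * 9.1 * 7
V = 18.2 * 7
V = 127.4
127.4 in^3


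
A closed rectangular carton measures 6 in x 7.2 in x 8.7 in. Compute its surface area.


Shape: rectangular prism
l = 6 in, w = 7.2 in, h = 8.7 in
Formula: SA = 2(lw + lh + wh)
lw = 43.2, lh = 52.2, wh = 62.64
lw + lh + wh = 158.04
SA = 2 * 158.04
SA = 316.08
316.08 in^2


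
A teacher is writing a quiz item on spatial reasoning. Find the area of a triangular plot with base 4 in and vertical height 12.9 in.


Shape: triangle
Base b = 4 in, Height h = 12.9 in
Formula: A = (1/2) * b * h
A = 0.5 * 4 * 12.9
A = 0.5 * 51.6
A = 25.8
25.8 in^2


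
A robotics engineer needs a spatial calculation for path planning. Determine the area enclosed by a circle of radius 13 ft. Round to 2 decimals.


Shape: circle
Radius r = 13 ft
Formula: A = pi * r^2
r^2 = 13^2 = 169
A = pi * 169
A = 530.93
530.93 ft^2


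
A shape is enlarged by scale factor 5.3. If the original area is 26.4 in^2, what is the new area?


Linear scale factor k = 5.3
Original area = 26.4 in^2
Rule: under a linear scaling by k, areas scale by k^2.
k^2 = 5.3^2 = 28.09
New area = 26.4 * 28.09
New area = 741.576
741.576 in^2


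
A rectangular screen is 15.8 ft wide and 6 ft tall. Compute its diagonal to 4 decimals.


Shape: rectangle (diagonal via Pythagoras)
Sides: 15.8 ft and 6 ft
Formula: d = sqrt(l^2 + w^2)
l^2 = 249.64, w^2 = 36
l^2 + w^2 = 285.64
d = sqrt(285.64)
d = 16.9009
16.9009 ft


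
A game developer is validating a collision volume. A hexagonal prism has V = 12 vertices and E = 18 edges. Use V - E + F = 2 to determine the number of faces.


Polyhedron: hexagonal prism
Euler's formula for convex polyhedra: V - E + F = 2
Given: V = 12 vertices and E = 18 edges
Solve for F:
F = 2 + E - V = 2 + 18 - 12 = 8
8 faces


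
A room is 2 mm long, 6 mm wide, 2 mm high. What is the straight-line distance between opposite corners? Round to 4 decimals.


Shape: rectangular box (space diagonal)
l = 2 mm, w = 6 mm, h = 2 mm
Visualize: the diagonal of the base, then a right triangle with that diagonal and the height.
Formula: d = sqrt(l^2 + w^2 + h^2)
l^2 + w^2 + h^2 = 4 + 36 + 4 = 44
d = sqrt(44)
d = 6.6332
6.6332 mm


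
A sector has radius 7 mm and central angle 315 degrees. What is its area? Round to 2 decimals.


Shape: circular sector
Radius r = 7 mm, Angle = 315 degrees
Formula: A = (angle/360) * pi * r^2
r^2 = 49
Fraction of circle = 315/360
A = (315/360) * pi * 49
A = 42.875 * pi
A = 134.7
134.7 mm^2


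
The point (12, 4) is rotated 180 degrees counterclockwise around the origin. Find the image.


Transformation: rotation about the origin
Original point: (12, 4)
Rule for 180 deg: (x, y) -> (-x, -y)
Apply: (12, 4) -> (-12, -4)
(-12, -4)


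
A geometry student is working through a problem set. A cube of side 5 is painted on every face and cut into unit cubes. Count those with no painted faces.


Large cube: 5 x 5 x 5, cut into unit cubes.
n = 5, so n - 2 = 3
Unpainted cubes form the interior (n - 2)^3 block.
(n - 2)^3 = 3^3 = 27
27 unit cubes


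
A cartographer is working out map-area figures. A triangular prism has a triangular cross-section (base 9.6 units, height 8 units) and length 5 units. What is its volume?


Shape: triangular prism
Triangle base = 9.6 units, triangle height = 8 units, prism length L = 5 units
Formula: V = (1/2 * b * h_tri) * L
Cross-section area = 0.5 * 9.6 * 8 = 38.4
V = 38.4 * 5
V = 192
192 units^3


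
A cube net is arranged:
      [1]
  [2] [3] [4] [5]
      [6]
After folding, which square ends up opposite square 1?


Net: cross layout. Take square 3 as the base (bottom).
Fold the four squares in the horizontal row up around 3: 2 -> left, 4 -> right, 5 wraps to the top.
Fold 1 and 6 up from 3: 1 -> back, 6 -> front.
Opposite pairs are therefore: (1, 6), (2, 4), (3, 5).
Face 1 is opposite face 6.
face 6


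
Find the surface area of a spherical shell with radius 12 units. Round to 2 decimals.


Shape: sphere
Radius r = 12 units
Formula: SA = 4 * pi * r^2
r^2 = 144
SA = 4 * pi * 144
SA = 576 * pi
SA = 1809.56
1809.56 units^2


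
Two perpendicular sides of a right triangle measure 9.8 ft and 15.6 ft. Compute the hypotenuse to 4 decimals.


Shape: right triangle
Legs a = 9.8 ft, b = 15.6 ft
Formula: c = sqrt(a^2 + b^2)
a^2 = 96.04, b^2 = 243.36
a^2 + b^2 = 339.4
c = sqrt(339.4)
c = 18.4228
18.4228 ft


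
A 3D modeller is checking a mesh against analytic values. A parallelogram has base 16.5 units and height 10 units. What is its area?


Shape: parallelogram
Base b = 16.5 units, Height h = 10 units
Formula: A = b * h
A = 16.5 * 10
A = 165
165 units^2


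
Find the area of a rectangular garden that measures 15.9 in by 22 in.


Shape: rectangle
Length l = 15.9 in, Width w = 22 in
Formula: A = l * w
A = 15.9 * 22
A = 349.8
349.8 in^2


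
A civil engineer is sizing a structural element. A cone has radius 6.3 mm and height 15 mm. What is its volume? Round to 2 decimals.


Shape: cone
Radius r = 6.3 mm, Height h = 15 mm
Formula: V = (1/3) * pi * r^2 * h
r^2 = 39.69
pi * r^2 * h = pi * 39.69 * 15 = 595.35 * pi
V = 595.35 * pi / 3
V = 623.45
623.45 mm^3


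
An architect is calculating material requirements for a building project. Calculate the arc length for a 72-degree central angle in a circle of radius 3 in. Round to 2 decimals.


Shape: circular arc
Radius r = 3 in, Angle = 72 degrees
Formula: L = (angle/360) * 2 * pi * r
2 * pi * r = 6 * pi
L = (72/360) * 6 * pi
L = 1.2 * pi
L = 3.77
3.77 in


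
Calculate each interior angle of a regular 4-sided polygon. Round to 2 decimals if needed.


Shape: regular square (4 sides)
Formula: interior angle = (n - 2) * 180 / n
(n - 2) = 2
(n - 2) * 180 = 360
angle = 360 / 4
angle = 90
90 degrees


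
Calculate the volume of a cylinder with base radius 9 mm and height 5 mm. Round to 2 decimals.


Shape: cylinder
Radius r = 9 mm, Height h = 5 mm
Formula: V = pi * r^2 * h
r^2 = 81
V = pi * 81 * 5
V = 405 * pi
V = 1272.35
1272.35 mm^3


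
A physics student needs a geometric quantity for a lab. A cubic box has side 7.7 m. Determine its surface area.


Shape: cube
Side s = 7.7 m
A cube has 6 square faces.
Formula: SA = 6 * s^2
s^2 = 59.29
SA = 6 * 59.29
SA = 355.74
355.74 m^2


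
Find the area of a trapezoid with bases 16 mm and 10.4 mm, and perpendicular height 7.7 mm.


Shape: trapezoid
Parallel sides a = 16 mm, b = 10.4 mm; Height h = 7.7 mm
Formula: A = (a + b) * h / 2
a + b = 16 + 10.4 = 26.4
A = 26.4 * 7.7 / 2
A = 203.28 / 2
A = 101.64
101.64 mm^2


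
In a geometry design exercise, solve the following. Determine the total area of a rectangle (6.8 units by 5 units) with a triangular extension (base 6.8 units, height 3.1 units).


Composite shape: rectangle + triangle
Rectangle area = 6.8 * 5 = 34
Triangle area = 0.5 * 6.8 * 3.1 = 10.54
Total = 34 + 10.54
Total = 44.54
44.54 units^2


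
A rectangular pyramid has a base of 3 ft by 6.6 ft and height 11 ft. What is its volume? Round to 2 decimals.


Shape: rectangular pyramid
Base: 3 ft x 6.6 ft, Height h = 11 ft
Formula: V = (1/3) * base_area * h
base_area = 3 * 6.6 = 19.8
base_area * h = 19.8 * 11 = 217.8
V = 217.8 / 3
V = 72.6
72.6 ft^3


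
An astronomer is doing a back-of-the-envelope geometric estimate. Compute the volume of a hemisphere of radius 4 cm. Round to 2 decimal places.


Shape: hemisphere (half of a sphere)
Radius r = 4 cm
Formula: V = (1/2) * (4/3) * pi * r^3 = (2/3) * pi * r^3
r^3 = 64
(2/3) * 64 = 42.666667
V = 42.666667 * pi
V = 134.04
134.04 cm^3


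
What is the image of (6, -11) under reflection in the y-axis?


Transformation: reflection
Original point: (6, -11)
Rule for reflection over the y-axis: (x, y) -> (-x, y)
Apply: (6, -11) -> (-6, -11)
(-6, -11)


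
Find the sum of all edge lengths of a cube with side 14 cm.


Shape: cube
Side s = 14 cm
A cube has 12 edges, all equal.
Formula: total edge length = 12 * s
Total = 12 * 14
Total = 168
168 cm


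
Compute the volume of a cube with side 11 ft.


Shape: cube
Side s = 11 ft
Formula: V = s^3
V = 11 * 11 * 11
V = 121 * 11
V = 1331
1331 ft^3


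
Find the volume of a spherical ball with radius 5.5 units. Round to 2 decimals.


Shape: sphere
Radius r = 5.5 units
Formula: V = (4/3) * pi * r^3
r^3 = 166.375
(4/3) * 166.375 = 221.833333
V = 221.833333 * pi
V = 696.91
696.91 units^3


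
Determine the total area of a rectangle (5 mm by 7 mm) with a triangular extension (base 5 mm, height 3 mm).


Composite shape: rectangle + triangle
Rectangle area = 5 * 7 = 35
Triangle area = 0.5 * 5 * 3 = 7.5
Total = 35 + 7.5
Total = 42.5
42.5 mm^2


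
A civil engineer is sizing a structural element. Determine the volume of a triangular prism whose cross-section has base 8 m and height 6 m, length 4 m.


Shape: triangular prism
Triangle base = 8 m, triangle height = 6 m, prism length L = 4 m
Formula: V = (1/2 * b * h_tri) * L
Cross-section area = 0.5 * 8 * 6 = 24
V = 24 * 4
V = 96
96 m^3


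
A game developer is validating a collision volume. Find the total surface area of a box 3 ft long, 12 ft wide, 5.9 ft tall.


Shape: rectangular prism
l = 3 ft, w = 12 ft, h = 5.9 ft
Formula: SA = 2(lw + lh + wh)
lw = 36, lh = 17.7, wh = 70.8
lw + lh + wh = 124.5
SA = 2 * 124.5
SA = 249
249 ft^2


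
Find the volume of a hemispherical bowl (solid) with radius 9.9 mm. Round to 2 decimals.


Shape: hemisphere (half of a sphere)
Radius r = 9.9 mm
Formula: V = (1/2) * (4/3) * pi * r^3 = (2/3) * pi * r^3
r^3 = 970.299
(2/3) * 970.299 = 646.866
V = 646.866 * pi
V = 2032.19
2032.19 mm^3


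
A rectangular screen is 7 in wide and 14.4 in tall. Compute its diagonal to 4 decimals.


Shape: rectangle (diagonal via Pythagoras)
Sides: 7 in and 14.4 in
Formula: d = sqrt(l^2 + w^2)
l^2 = 49, w^2 = 207.36
l^2 + w^2 = 256.36
d = sqrt(256.36)
d = 16.0112
16.0112 in


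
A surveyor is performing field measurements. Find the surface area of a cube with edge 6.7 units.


Shape: cube
Side s = 6.7 units
A cube has 6 square faces.
Formula: SA = 6 * s^2
s^2 = 44.89
SA = 6 * 44.89
SA = 269.34
269.34 units^2


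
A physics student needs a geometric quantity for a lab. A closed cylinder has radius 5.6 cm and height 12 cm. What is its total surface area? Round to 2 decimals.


Shape: closed cylinder
Radius r = 5.6 cm, Height h = 12 cm
Formula: SA = 2*pi*r^2 + 2*pi*r*h = 2*pi*r*(r + h)
r + h = 17.6
2 * r * (r + h) = 2 * 5.6 * 17.6 = 197.12
SA = 197.12 * pi
SA = 619.27
619.27 cm^2


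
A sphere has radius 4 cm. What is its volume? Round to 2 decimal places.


Shape: sphere
Radius r = 4 cm
Formula: V = (4/3) * pi * r^3
r^3 = 64
(4/3) * 64 = 85.333333
V = 85.333333 * pi
V = 268.08
268.08 cm^3


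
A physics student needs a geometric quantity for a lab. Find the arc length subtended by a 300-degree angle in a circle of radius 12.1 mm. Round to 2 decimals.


Shape: circular arc
Radius r = 12.1 mm, Angle = 300 degrees
Formula: L = (angle/360) * 2 * pi * r
2 * pi * r = 24.2 * pi
L = (300/360) * 24.2 * pi
L = 20.166667 * pi
L = 63.36
63.36 mm


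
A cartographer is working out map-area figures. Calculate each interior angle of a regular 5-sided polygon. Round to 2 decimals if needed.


Shape: regular pentagon (5 sides)
Formula: interior angle = (n - 2) * 180 / n
(n - 2) = 3
(n - 2) * 180 = 540
angle = 540 / 5
angle = 108
108 degrees


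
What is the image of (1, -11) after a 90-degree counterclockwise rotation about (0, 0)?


Transformation: rotation about the origin
Original point: (1, -11)
Rule for 90 deg counterclockwise: (x, y) -> (-y, x)
Apply: (1, -11) -> (11, 1)
(11, 1)


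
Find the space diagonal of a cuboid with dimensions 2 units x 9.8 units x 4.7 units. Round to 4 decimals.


Shape: rectangular box (space diagonal)
l = 2 units, w = 9.8 units, h = 4.7 units
Visualize: the diagonal of the base, then a right triangle with that diagonal and the height.
Formula: d = sqrt(l^2 + w^2 + h^2)
l^2 + w^2 + h^2 = 4 + 96.04 + 22.09 = 122.13
d = sqrt(122.13)
d = 11.0512
11.0512 units


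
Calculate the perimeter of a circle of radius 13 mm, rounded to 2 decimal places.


Shape: circle
Radius r = 13 mm
Formula: C = 2 * pi * r
C = 2 * pi * 13
C = 26 * pi
C = 81.68
81.68 mm


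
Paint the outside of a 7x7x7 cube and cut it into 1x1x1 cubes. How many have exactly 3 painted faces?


Large cube: 7 x 7 x 7, cut into unit cubes.
Cubes with 3 painted faces are at the corners. A cube always has 8 corners.
Count = 8
8 unit cubes


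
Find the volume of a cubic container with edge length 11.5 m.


Shape: cube
Side s = 11.5 m
Formula: V = s^3
V = 11.5 * 11.5 * 11.5
V = 132.25 * 11.5
V = 1520.875
1520.875 m^3


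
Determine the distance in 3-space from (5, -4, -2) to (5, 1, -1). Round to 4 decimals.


3D distance between two points
P1 = (5, -4, -2), P2 = (5, 1, -1)
Formula: d = sqrt((x2-x1)^2 + (y2-y1)^2 + (z2-z1)^2)
dx = 5 - 5 = 0
dy = 1 - -4 = 5
dz = -1 - -2 = 1
dx^2 + dy^2 + dz^2 = 0 + 25 + 1 = 26
d = sqrt(26)
d = 5.099
5.099 units


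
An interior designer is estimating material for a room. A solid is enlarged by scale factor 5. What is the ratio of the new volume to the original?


Linear scale factor k = 5
Rule: under a linear scaling by k, volumes scale by k^3.
k^3 = 5 * 5 * 5
k^3 = 25 * 5
k^3 = 125
Volume scales by a factor of 125.
125 (dimensionless)


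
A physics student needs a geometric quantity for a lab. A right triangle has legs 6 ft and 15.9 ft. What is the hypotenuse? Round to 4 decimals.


Shape: right triangle
Legs a = 6 ft, b = 15.9 ft
Formula: c = sqrt(a^2 + b^2)
a^2 = 36, b^2 = 252.81
a^2 + b^2 = 288.81
c = sqrt(288.81)
c = 16.9944
16.9944 ft


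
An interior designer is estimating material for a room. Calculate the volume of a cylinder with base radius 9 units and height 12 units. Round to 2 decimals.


Shape: cylinder
Radius r = 9 units, Height h = 12 units
Formula: V = pi * r^2 * h
r^2 = 81
V = pi * 81 * 12
V = 972 * pi
V = 3053.63
3053.63 units^3


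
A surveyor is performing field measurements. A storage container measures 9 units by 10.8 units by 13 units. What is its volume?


Shape: rectangular prism
l = 9 units, w = 10.8 units, h = 13 units
Formula: V = l * w * h
V = 9 * 10.8 * 13
V = 97.2 * 13
V = 1263.6
1263.6 units^3


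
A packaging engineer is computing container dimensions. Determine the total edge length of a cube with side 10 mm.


Shape: cube
Side s = 10 mm
A cube has 12 edges, all equal.
Formula: total edge length = 12 * s
Total = 12 * 10
Total = 120
120 mm


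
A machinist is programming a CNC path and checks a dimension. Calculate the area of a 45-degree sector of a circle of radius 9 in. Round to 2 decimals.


Shape: circular sector
Radius r = 9 in, Angle = 45 degrees
Formula: A = (angle/360) * pi * r^2
r^2 = 81
Fraction of circle = 45/360
A = (45/360) * pi * 81
A = 10.125 * pi
A = 31.81
31.81 in^2


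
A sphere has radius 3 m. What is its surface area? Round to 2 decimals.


Shape: sphere
Radius r = 3 m
Formula: SA = 4 * pi * r^2
r^2 = 9
SA = 4 * pi * 9
SA = 36 * pi
SA = 113.1
113.1 m^2


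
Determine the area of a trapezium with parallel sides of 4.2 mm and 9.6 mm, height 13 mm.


Shape: trapezoid
Parallel sides a = 4.2 mm, b = 9.6 mm; Height h = 13 mm
Formula: A = (a + b) * h / 2
a + b = 4.2 + 9.6 = 13.8
A = 13.8 * 13 / 2
A = 179.4 / 2
A = 89.7
89.7 mm^2


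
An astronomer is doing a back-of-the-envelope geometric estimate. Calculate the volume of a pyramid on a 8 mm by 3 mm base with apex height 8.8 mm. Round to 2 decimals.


Shape: rectangular pyramid
Base: 8 mm x 3 mm, Height h = 8.8 mm
Formula: V = (1/3) * base_area * h
base_area = 8 * 3 = 24
base_area * h = 24 * 8.8 = 211.2
V = 211.2 / 3
V = 70.4
70.4 mm^3


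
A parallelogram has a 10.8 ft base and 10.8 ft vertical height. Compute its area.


Shape: parallelogram
Base b = 10.8 ft, Height h = 10.8 ft
Formula: A = b * h
A = 10.8 * 10.8
A = 116.64
116.64 ft^2


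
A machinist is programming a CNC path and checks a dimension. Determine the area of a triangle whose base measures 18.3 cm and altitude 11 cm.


Shape: triangle
Base b = 18.3 cm, Height h = 11 cm
Formula: A = (1/2) * b * h
A = 0.5 * 18.3 * 11
A = 0.5 * 201.3
A = 100.65
100.65 cm^2


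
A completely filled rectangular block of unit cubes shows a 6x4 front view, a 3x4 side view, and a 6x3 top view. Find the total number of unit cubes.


Orthographic views of a solid rectangular block:
Front view 6 x 4 -> length = 6, height = 4
Side view 3 x 4 -> width = 3, height = 4 (consistent)
Top view 6 x 3 -> confirms length = 6, width = 3
The block is 6 x 3 x 4.
Total unit cubes = 6 * 3 * 4 = 72
72 unit cubes


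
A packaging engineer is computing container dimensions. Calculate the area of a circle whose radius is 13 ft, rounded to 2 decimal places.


Shape: circle
Radius r = 13 ft
Formula: A = pi * r^2
r^2 = 13^2 = 169
A = pi * 169
A = 530.93
530.93 ft^2


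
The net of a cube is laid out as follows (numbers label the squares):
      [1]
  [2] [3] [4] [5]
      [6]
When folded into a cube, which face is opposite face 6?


Net: cross layout. Take square 3 as the base (bottom).
Fold the four squares in the horizontal row up around 3: 2 -> left, 4 -> right, 5 wraps to the top.
Fold 1 and 6 up from 3: 1 -> back, 6 -> front.
Opposite pairs are therefore: (1, 6), (2, 4), (3, 5).
Face 6 is opposite face 1.
face 1


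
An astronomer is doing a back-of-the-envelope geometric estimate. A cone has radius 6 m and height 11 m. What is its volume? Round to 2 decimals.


Shape: cone
Radius r = 6 m, Height h = 11 m
Formula: V = (1/3) * pi * r^2 * h
r^2 = 36
pi * r^2 * h = pi * 36 * 11 = 396 * pi
V = 396 * pi / 3
V = 414.69
414.69 m^3


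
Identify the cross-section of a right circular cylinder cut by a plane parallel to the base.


Solid: right circular cylinder
Cutting plane: parallel to the base
Visualize the intersection of the plane with the solid's surface.
The boundary of the cut region is a circle.
circle


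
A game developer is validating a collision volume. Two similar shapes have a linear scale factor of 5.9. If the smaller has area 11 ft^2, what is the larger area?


Linear scale factor k = 5.9
Original area = 11 ft^2
Rule: under a linear scaling by k, areas scale by k^2.
k^2 = 5.9^2 = 34.81
New area = 11 * 34.81
New area = 382.91
382.91 ft^2


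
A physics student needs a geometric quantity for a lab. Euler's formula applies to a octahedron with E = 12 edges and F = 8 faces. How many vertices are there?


Polyhedron: octahedron
Euler's formula for convex polyhedra: V - E + F = 2
Given: E = 12 edges and F = 8 faces
Solve for V:
V = 2 + E - F = 2 + 12 - 8 = 6
6 vertices


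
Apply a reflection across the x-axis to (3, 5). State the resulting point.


Transformation: reflection
Original point: (3, 5)
Rule for reflection over the x-axis: (x, y) -> (x, -y)
Apply: (3, 5) -> (3, -5)
(3, -5)
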